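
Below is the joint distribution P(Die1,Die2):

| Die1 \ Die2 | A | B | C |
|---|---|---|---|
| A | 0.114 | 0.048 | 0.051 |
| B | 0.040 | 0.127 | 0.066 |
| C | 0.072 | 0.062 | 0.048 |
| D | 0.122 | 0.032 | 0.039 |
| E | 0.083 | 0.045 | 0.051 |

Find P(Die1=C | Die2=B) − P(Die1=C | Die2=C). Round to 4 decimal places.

0.0092

P(Die2=B) = 0.048 + 0.127 + 0.062 + 0.032 + 0.045 = 0.314; P(Die1=C | Die2=B) = 0.062/0.314 = 0.19745.
P(Die2=C) = 0.051 + 0.066 + 0.048 + 0.039 + 0.051 = 0.255; P(Die1=C | Die2=C) = 0.048/0.255 = 0.18824.
Difference = 0.0092.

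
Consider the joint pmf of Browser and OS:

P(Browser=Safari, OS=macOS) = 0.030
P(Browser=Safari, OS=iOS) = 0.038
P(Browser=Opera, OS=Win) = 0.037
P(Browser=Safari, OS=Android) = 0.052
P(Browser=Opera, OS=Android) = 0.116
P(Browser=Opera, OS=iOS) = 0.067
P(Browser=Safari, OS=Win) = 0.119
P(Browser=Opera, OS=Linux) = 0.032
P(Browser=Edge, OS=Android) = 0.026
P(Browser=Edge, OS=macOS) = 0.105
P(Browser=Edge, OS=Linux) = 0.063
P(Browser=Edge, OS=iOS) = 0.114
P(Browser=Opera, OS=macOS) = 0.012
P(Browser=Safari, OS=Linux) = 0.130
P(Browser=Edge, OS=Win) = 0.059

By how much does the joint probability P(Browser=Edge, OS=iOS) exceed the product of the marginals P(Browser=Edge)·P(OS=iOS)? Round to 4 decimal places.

0.0336

P(Browser=Edge) = 0.059 + 0.105 + 0.063 + 0.114 + 0.026 = 0.367.
P(OS=iOS) = 0.038 + 0.114 + 0.067 = 0.219.
P(Browser=Edge, OS=iOS) − P(Browser=Edge)P(OS=iOS) = 0.114 − 0.367×0.219 = 0.0336.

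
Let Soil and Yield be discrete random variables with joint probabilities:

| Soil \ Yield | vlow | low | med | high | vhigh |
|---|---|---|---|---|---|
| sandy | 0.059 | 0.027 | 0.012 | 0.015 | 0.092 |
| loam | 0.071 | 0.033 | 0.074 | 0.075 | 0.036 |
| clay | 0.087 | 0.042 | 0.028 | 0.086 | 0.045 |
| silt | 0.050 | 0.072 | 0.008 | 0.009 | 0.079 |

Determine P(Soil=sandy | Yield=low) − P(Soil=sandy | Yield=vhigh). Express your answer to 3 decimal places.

-0.210

P(Yield=low) = 0.027 + 0.033 + 0.042 + 0.072 = 0.174; P(Soil=sandy | Yield=low) = 0.027/0.174 = 0.1552.
P(Yield=vhigh) = 0.092 + 0.036 + 0.045 + 0.079 = 0.252; P(Soil=sandy | Yield=vhigh) = 0.092/0.252 = 0.3651.
Difference = -0.210.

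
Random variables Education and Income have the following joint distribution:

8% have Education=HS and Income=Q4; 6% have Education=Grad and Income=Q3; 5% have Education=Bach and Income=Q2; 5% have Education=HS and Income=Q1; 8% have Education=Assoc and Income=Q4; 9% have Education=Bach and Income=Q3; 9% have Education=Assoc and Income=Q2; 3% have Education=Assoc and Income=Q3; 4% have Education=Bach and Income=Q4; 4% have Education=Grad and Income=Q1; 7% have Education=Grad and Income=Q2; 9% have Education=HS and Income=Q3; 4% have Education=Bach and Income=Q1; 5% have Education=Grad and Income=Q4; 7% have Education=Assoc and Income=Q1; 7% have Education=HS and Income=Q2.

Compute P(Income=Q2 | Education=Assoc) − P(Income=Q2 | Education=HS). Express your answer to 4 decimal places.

P(Education=Assoc) = 0.07 + 0.09 + 0.03 + 0.08 = 0.27; P(Income=Q2 | Education=Assoc) = 0.09/0.27 = 0.33333.
P(Education=HS) = 0.05 + 0.07 + 0.09 + 0.08 = 0.29; P(Income=Q2 | Education=HS) = 0.07/0.29 = 0.24138.
Difference = 0.0920.

0.0920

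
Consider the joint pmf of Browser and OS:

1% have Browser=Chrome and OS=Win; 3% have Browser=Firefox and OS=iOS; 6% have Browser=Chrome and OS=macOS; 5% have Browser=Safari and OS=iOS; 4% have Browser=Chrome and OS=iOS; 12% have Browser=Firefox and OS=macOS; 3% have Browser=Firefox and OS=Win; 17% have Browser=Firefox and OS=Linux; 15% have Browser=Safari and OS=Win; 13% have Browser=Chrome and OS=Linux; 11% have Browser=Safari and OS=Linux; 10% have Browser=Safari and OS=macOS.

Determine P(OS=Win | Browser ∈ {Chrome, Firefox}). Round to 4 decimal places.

P(Browser=Chrome) = 0.01 + 0.06 + 0.13 + 0.04 = 0.24.
P(Browser=Firefox) = 0.03 + 0.12 + 0.17 + 0.03 = 0.35.
P(Browser ∈ {Chrome, Firefox}) = 0.24 + 0.35 = 0.59; P(OS=Win, Browser ∈ {Chrome, Firefox}) = 0.01 + 0.03 = 0.04.
P(OS=Win | Browser ∈ {Chrome, Firefox}) = 0.04/0.59 = 0.0678.

0.0678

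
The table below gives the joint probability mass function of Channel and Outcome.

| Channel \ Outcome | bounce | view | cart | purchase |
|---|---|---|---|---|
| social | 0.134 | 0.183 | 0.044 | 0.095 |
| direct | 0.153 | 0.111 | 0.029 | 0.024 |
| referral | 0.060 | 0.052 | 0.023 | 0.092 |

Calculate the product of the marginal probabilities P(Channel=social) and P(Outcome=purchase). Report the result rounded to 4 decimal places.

P(Channel=social) = 0.134 + 0.183 + 0.044 + 0.095 = 0.456.
P(Outcome=purchase) = 0.095 + 0.024 + 0.092 = 0.211.
Product: 0.456 × 0.211 = 0.0962.

0.0962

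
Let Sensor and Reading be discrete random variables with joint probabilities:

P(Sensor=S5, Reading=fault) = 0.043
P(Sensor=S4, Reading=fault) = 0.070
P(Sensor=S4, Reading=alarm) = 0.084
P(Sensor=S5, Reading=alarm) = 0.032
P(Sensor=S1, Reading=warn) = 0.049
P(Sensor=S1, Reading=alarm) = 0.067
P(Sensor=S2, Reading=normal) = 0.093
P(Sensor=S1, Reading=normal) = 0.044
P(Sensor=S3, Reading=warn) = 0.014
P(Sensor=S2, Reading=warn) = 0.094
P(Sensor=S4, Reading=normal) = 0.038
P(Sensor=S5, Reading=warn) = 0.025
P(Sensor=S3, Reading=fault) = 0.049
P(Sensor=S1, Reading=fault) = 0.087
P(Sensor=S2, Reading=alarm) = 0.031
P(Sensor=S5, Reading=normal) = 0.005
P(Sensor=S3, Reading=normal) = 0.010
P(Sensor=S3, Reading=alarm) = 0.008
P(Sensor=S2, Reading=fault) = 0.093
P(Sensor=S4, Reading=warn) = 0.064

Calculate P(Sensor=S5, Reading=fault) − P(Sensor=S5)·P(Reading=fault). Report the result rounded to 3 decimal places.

0.007

P(Sensor=S5) = 0.005 + 0.025 + 0.032 + 0.043 = 0.105.
P(Reading=fault) = 0.087 + 0.093 + 0.049 + 0.070 + 0.043 = 0.342.
P(Sensor=S5, Reading=fault) − P(Sensor=S5)P(Reading=fault) = 0.043 − 0.105×0.342 = 0.007.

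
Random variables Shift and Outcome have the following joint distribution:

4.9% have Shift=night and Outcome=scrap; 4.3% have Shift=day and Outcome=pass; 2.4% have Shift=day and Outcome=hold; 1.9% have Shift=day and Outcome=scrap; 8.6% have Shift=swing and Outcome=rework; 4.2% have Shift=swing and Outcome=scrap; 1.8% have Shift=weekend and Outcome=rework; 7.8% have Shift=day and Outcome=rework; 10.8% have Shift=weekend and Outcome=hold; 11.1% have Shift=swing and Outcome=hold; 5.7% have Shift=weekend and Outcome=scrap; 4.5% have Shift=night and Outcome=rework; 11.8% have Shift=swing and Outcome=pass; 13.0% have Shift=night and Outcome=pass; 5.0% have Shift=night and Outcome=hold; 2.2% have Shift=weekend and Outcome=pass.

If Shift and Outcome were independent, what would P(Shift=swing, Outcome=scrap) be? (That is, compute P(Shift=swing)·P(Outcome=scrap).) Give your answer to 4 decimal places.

P(Shift=swing) = 0.118 + 0.086 + 0.042 + 0.111 = 0.357.
P(Outcome=scrap) = 0.019 + 0.042 + 0.049 + 0.057 = 0.167.
Product: 0.357 × 0.167 = 0.0596.

0.0596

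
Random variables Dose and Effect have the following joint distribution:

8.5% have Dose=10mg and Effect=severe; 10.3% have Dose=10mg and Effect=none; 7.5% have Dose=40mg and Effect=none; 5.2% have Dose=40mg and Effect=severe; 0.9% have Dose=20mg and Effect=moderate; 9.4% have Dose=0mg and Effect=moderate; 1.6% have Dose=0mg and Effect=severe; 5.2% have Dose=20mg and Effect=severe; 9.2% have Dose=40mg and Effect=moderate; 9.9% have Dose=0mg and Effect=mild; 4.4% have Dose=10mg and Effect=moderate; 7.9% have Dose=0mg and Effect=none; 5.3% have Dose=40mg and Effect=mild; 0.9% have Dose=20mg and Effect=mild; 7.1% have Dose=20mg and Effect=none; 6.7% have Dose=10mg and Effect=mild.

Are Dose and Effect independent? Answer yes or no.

no

P(Dose=0mg) = 0.288 and P(Effect=severe) = 0.205, so their product is 0.05904, but P(Dose=0mg, Effect=severe) = 0.016. Since these differ, Dose and Effect are not independent.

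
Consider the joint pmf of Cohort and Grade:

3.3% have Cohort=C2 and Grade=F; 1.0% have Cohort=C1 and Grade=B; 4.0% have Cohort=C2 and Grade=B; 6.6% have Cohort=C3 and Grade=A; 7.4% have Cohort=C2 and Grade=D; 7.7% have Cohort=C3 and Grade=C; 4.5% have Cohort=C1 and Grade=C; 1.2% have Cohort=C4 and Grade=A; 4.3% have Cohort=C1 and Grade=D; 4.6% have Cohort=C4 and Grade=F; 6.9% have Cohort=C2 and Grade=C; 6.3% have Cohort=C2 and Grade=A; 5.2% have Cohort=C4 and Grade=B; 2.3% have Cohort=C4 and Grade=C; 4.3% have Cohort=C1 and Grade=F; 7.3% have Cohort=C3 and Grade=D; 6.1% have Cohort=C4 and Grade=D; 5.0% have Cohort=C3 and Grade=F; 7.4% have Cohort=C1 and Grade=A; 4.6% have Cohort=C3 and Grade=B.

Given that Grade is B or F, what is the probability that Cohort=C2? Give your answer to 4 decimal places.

0.2281

P(Grade=B) = 0.010 + 0.040 + 0.046 + 0.052 = 0.148.
P(Grade=F) = 0.043 + 0.033 + 0.050 + 0.046 = 0.172.
P(Grade ∈ {B, F}) = 0.148 + 0.172 = 0.320; P(Cohort=C2, Grade ∈ {B, F}) = 0.040 + 0.033 = 0.073.
P(Cohort=C2 | Grade ∈ {B, F}) = 0.073/0.320 = 0.2281.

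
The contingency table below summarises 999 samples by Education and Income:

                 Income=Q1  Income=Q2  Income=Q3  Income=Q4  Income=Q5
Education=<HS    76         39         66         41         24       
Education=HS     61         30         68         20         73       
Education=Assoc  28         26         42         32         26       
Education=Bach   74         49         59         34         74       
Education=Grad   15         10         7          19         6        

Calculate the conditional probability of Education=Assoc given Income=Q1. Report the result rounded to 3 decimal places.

Total with Income=Q1: 76 + 61 + 28 + 74 + 15 = 254.
P(Education=Assoc | Income=Q1) = 28/254 = 0.110.

0.110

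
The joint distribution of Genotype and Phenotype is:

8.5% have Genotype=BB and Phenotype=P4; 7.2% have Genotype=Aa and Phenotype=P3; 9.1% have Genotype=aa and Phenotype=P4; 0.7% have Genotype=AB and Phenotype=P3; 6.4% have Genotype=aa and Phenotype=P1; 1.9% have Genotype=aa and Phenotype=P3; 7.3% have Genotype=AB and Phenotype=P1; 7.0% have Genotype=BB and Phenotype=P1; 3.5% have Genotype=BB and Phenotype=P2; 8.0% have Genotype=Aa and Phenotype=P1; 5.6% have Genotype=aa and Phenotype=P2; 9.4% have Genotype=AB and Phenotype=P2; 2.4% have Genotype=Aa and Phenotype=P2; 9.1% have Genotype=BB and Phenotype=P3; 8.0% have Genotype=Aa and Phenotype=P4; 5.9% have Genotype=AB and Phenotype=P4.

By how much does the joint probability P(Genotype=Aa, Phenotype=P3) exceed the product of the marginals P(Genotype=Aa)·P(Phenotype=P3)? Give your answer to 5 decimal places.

0.02362

P(Genotype=Aa) = 0.080 + 0.024 + 0.072 + 0.080 = 0.256.
P(Phenotype=P3) = 0.072 + 0.019 + 0.007 + 0.091 = 0.189.
P(Genotype=Aa, Phenotype=P3) − P(Genotype=Aa)P(Phenotype=P3) = 0.072 − 0.256×0.189 = 0.02362.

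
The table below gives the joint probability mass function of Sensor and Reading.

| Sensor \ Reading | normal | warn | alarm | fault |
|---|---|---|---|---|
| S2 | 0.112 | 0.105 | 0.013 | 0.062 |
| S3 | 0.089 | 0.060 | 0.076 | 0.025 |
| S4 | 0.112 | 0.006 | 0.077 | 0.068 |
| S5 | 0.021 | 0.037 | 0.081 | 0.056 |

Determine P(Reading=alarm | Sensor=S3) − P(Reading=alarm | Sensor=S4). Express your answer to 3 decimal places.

P(Sensor=S3) = 0.089 + 0.060 + 0.076 + 0.025 = 0.250; P(Reading=alarm | Sensor=S3) = 0.076/0.250 = 0.3040.
P(Sensor=S4) = 0.112 + 0.006 + 0.077 + 0.068 = 0.263; P(Reading=alarm | Sensor=S4) = 0.077/0.263 = 0.2928.
Difference = 0.011.

0.011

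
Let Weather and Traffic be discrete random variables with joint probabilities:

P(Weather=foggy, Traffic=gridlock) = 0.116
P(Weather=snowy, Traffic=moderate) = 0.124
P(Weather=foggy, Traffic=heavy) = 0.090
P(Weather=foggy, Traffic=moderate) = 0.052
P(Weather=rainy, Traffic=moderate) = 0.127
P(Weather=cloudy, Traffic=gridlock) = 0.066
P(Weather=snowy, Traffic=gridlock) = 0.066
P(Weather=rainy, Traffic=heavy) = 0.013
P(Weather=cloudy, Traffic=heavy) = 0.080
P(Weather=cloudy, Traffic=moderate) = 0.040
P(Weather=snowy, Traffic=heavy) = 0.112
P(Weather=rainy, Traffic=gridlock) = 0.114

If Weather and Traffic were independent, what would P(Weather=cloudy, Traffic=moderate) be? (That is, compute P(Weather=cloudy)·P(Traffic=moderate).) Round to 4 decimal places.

P(Weather=cloudy) = 0.040 + 0.080 + 0.066 = 0.186.
P(Traffic=moderate) = 0.040 + 0.127 + 0.124 + 0.052 = 0.343.
Product: 0.186 × 0.343 = 0.0638.

0.0638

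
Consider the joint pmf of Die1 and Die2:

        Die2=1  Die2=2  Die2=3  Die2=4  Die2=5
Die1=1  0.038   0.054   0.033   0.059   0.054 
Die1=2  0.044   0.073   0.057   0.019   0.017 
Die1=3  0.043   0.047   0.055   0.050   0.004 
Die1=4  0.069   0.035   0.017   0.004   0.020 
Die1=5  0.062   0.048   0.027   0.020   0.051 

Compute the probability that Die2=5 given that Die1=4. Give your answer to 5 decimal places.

P(Die1=4) = 0.069 + 0.035 + 0.017 + 0.004 + 0.020 = 0.145.
P(Die2=5 | Die1=4) = 0.020/0.145 = 0.13793.

0.13793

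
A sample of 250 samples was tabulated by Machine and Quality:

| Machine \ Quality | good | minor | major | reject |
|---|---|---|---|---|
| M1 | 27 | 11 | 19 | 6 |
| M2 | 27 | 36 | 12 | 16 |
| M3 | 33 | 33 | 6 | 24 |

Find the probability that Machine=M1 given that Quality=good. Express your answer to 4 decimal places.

0.3103

Total with Quality=good: 27 + 27 + 33 = 87.
P(Machine=M1 | Quality=good) = 27/87 = 0.3103.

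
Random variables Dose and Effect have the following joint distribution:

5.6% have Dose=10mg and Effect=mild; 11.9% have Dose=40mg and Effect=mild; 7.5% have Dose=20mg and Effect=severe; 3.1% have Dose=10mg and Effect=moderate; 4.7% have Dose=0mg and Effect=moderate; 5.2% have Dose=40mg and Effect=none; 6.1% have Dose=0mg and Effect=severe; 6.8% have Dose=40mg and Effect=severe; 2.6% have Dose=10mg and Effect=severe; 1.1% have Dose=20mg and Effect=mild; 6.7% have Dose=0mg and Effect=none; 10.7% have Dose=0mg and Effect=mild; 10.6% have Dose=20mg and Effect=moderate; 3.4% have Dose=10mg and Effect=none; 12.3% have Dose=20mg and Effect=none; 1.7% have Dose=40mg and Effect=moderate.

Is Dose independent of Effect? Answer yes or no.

no

P(Dose=20mg) = 0.315 and P(Effect=mild) = 0.293, so their product is 0.09230, but P(Dose=20mg, Effect=mild) = 0.011. Since these differ, Dose and Effect are not independent.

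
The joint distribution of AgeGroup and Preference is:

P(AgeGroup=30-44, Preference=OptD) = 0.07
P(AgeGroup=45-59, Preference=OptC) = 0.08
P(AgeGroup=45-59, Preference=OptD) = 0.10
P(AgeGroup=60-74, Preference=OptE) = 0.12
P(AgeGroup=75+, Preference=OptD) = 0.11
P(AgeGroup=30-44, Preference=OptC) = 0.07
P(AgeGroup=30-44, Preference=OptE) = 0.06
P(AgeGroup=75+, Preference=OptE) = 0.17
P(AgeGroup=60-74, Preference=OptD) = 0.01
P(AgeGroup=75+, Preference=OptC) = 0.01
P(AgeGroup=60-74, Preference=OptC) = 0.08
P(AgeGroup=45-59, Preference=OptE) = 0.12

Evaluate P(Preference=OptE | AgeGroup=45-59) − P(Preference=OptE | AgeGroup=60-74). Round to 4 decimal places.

-0.1714

P(AgeGroup=45-59) = 0.08 + 0.10 + 0.12 = 0.30; P(Preference=OptE | AgeGroup=45-59) = 0.12/0.30 = 0.40000.
P(AgeGroup=60-74) = 0.08 + 0.01 + 0.12 = 0.21; P(Preference=OptE | AgeGroup=60-74) = 0.12/0.21 = 0.57143.
Difference = -0.1714.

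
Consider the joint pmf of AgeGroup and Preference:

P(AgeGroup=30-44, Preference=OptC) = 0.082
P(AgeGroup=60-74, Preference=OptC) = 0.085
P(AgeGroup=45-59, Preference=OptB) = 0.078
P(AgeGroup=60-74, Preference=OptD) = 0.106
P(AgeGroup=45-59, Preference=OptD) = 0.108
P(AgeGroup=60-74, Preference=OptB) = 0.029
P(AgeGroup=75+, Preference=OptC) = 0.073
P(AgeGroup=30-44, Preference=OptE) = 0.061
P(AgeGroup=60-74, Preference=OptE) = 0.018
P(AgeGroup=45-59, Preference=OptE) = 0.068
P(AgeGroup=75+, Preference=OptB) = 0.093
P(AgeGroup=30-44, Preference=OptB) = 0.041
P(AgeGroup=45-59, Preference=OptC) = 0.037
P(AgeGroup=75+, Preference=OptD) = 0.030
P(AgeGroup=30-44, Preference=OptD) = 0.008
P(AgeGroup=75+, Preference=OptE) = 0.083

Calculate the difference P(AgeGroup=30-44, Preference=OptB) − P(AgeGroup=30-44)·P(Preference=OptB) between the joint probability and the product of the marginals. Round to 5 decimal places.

P(AgeGroup=30-44) = 0.041 + 0.082 + 0.008 + 0.061 = 0.192.
P(Preference=OptB) = 0.041 + 0.078 + 0.029 + 0.093 = 0.241.
P(AgeGroup=30-44, Preference=OptB) − P(AgeGroup=30-44)P(Preference=OptB) = 0.041 − 0.192×0.241 = -0.00527.

-0.00527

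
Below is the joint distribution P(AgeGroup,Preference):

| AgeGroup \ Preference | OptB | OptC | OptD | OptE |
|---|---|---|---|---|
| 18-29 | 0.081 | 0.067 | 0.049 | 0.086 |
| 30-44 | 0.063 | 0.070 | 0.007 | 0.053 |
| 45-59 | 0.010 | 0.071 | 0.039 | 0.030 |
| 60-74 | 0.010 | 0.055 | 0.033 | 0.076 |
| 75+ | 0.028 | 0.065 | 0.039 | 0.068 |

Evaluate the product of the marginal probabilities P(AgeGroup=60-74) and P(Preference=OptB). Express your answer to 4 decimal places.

P(AgeGroup=60-74) = 0.010 + 0.055 + 0.033 + 0.076 = 0.174.
P(Preference=OptB) = 0.081 + 0.063 + 0.010 + 0.010 + 0.028 = 0.192.
Product: 0.174 × 0.192 = 0.0334.

0.0334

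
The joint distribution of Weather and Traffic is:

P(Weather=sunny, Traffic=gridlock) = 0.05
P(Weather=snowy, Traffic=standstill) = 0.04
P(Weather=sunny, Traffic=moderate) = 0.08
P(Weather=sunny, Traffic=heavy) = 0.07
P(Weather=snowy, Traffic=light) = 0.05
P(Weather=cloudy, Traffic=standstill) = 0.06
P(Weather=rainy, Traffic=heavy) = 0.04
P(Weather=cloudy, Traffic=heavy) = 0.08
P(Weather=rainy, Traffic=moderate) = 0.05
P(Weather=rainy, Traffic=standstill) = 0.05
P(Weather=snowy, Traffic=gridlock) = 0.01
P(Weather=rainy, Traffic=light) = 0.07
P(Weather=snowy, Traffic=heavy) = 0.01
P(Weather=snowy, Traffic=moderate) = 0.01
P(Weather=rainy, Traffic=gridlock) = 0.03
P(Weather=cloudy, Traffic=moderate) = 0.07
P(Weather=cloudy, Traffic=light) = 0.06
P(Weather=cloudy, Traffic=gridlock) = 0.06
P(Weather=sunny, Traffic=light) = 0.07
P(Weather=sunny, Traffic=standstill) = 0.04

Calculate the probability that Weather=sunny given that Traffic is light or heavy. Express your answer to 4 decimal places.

P(Traffic=light) = 0.07 + 0.06 + 0.07 + 0.05 = 0.25.
P(Traffic=heavy) = 0.07 + 0.08 + 0.04 + 0.01 = 0.20.
P(Traffic ∈ {light, heavy}) = 0.25 + 0.20 = 0.45; P(Weather=sunny, Traffic ∈ {light, heavy}) = 0.07 + 0.07 = 0.14.
P(Weather=sunny | Traffic ∈ {light, heavy}) = 0.14/0.45 = 0.3111.

0.3111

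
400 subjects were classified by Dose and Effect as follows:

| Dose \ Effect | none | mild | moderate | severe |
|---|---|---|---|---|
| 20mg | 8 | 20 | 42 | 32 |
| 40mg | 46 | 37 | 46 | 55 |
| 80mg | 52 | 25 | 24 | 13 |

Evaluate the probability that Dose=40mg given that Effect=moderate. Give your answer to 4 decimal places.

0.4107

Total with Effect=moderate: 42 + 46 + 24 = 112.
P(Dose=40mg | Effect=moderate) = 46/112 = 0.4107.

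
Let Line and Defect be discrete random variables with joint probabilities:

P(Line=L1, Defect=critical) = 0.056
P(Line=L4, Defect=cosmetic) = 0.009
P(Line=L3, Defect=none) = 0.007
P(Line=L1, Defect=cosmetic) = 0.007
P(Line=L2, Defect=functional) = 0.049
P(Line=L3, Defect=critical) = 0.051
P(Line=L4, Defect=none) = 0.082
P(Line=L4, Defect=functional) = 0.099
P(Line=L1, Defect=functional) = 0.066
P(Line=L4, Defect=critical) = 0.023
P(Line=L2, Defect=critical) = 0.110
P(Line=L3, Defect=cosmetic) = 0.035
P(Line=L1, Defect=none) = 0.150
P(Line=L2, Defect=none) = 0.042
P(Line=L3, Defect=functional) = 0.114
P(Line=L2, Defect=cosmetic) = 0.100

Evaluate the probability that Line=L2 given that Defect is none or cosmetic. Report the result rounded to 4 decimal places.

P(Defect=none) = 0.150 + 0.042 + 0.007 + 0.082 = 0.281.
P(Defect=cosmetic) = 0.007 + 0.100 + 0.035 + 0.009 = 0.151.
P(Defect ∈ {none, cosmetic}) = 0.281 + 0.151 = 0.432; P(Line=L2, Defect ∈ {none, cosmetic}) = 0.042 + 0.100 = 0.142.
P(Line=L2 | Defect ∈ {none, cosmetic}) = 0.142/0.432 = 0.3287.

0.3287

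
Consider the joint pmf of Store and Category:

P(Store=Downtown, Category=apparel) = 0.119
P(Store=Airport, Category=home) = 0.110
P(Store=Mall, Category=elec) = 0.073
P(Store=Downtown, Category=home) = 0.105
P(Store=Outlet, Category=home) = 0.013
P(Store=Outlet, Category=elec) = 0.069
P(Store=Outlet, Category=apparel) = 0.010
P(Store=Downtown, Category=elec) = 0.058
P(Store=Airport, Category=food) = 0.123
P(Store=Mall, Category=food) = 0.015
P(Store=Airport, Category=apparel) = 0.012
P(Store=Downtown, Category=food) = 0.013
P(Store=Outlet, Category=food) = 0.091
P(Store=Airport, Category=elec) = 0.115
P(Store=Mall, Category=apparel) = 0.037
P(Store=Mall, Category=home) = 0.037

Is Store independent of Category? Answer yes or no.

P(Store=Downtown) = 0.295 and P(Category=apparel) = 0.178, so their product is 0.05251, but P(Store=Downtown, Category=apparel) = 0.119. Since these differ, Store and Category are not independent.

no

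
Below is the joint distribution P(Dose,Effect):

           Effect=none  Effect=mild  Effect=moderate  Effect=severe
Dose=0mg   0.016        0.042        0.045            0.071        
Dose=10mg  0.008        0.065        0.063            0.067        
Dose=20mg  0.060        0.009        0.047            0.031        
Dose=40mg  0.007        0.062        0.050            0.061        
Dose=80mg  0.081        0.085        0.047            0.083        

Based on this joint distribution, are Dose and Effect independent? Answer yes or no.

no

P(Dose=20mg) = 0.147 and P(Effect=none) = 0.172, so their product is 0.02528, but P(Dose=20mg, Effect=none) = 0.060. Since these differ, Dose and Effect are not independent.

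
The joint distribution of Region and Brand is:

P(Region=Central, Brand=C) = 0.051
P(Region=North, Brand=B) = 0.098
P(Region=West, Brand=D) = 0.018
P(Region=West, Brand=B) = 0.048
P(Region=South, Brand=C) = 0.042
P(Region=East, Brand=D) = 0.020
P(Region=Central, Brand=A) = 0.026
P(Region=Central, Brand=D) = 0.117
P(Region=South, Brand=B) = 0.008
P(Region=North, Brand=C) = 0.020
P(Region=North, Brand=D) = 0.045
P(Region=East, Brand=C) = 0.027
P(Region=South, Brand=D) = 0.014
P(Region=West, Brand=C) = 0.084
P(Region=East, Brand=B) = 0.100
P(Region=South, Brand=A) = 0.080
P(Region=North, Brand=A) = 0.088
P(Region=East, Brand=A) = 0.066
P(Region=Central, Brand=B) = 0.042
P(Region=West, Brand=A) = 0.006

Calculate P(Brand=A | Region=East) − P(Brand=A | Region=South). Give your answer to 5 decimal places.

-0.24570

P(Region=East) = 0.066 + 0.100 + 0.027 + 0.020 = 0.213; P(Brand=A | Region=East) = 0.066/0.213 = 0.309859.
P(Region=South) = 0.080 + 0.008 + 0.042 + 0.014 = 0.144; P(Brand=A | Region=South) = 0.080/0.144 = 0.555556.
Difference = -0.24570.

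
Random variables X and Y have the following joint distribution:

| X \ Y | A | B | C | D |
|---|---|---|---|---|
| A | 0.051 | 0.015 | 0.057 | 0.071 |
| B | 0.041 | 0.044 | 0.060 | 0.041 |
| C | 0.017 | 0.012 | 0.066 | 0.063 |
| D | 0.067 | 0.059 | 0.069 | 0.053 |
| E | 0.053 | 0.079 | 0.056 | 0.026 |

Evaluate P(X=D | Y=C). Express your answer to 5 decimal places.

P(Y=C) = 0.057 + 0.060 + 0.066 + 0.069 + 0.056 = 0.308.
P(X=D | Y=C) = 0.069/0.308 = 0.22403.

0.22403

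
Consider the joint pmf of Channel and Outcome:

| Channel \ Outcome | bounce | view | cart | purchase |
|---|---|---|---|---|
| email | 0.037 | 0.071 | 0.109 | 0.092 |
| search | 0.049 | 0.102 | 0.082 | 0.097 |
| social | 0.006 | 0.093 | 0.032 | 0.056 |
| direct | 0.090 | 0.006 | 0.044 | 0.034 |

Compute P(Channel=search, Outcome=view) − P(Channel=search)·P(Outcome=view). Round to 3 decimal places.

P(Channel=search) = 0.049 + 0.102 + 0.082 + 0.097 = 0.330.
P(Outcome=view) = 0.071 + 0.102 + 0.093 + 0.006 = 0.272.
P(Channel=search, Outcome=view) − P(Channel=search)P(Outcome=view) = 0.102 − 0.330×0.272 = 0.012.

0.012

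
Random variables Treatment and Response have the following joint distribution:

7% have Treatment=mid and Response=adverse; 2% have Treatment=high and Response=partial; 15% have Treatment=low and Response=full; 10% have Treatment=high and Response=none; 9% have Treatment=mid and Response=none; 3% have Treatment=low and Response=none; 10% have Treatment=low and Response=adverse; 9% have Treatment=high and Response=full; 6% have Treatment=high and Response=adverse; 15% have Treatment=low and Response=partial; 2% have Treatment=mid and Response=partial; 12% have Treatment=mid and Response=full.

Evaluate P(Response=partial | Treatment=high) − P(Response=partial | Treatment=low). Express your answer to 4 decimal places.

-0.2748

P(Treatment=high) = 0.10 + 0.02 + 0.09 + 0.06 = 0.27; P(Response=partial | Treatment=high) = 0.02/0.27 = 0.07407.
P(Treatment=low) = 0.03 + 0.15 + 0.15 + 0.10 = 0.43; P(Response=partial | Treatment=low) = 0.15/0.43 = 0.34884.
Difference = -0.2748.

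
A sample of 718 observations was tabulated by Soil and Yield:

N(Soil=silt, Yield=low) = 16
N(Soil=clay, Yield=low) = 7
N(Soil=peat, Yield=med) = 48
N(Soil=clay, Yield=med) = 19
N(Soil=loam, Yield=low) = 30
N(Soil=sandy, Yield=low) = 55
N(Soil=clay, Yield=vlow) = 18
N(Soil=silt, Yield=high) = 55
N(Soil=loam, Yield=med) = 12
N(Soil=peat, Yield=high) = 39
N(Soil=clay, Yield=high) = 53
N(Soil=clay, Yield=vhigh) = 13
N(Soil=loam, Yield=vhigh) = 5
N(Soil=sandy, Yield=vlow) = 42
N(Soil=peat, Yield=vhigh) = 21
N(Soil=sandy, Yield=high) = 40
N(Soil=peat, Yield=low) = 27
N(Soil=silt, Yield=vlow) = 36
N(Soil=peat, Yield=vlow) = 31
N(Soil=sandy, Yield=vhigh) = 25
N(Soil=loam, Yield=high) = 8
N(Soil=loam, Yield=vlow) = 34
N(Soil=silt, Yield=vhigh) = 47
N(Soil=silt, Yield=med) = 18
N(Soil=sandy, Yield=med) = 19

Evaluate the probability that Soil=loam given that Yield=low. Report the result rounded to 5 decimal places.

0.22222

Total with Yield=low: 55 + 30 + 7 + 16 + 27 = 135.
P(Soil=loam | Yield=low) = 30/135 = 0.22222.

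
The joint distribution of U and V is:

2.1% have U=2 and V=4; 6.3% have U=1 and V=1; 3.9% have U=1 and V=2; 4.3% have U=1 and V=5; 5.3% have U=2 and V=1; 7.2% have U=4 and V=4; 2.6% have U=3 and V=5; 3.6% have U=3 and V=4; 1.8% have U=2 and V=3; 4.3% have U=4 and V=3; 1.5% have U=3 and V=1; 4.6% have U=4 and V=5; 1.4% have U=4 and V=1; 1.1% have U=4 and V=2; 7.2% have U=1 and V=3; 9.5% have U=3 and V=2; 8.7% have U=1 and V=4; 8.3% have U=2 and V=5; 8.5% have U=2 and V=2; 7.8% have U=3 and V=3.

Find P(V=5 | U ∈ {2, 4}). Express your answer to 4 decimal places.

0.2892

P(U=2) = 0.053 + 0.085 + 0.018 + 0.021 + 0.083 = 0.260.
P(U=4) = 0.014 + 0.011 + 0.043 + 0.072 + 0.046 = 0.186.
P(U ∈ {2, 4}) = 0.260 + 0.186 = 0.446; P(V=5, U ∈ {2, 4}) = 0.083 + 0.046 = 0.129.
P(V=5 | U ∈ {2, 4}) = 0.129/0.446 = 0.2892.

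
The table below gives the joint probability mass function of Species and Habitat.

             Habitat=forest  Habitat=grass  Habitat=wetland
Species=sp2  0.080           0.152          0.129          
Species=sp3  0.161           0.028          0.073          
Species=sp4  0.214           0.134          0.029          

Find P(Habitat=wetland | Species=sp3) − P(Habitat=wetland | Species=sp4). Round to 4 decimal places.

P(Species=sp3) = 0.161 + 0.028 + 0.073 = 0.262; P(Habitat=wetland | Species=sp3) = 0.073/0.262 = 0.27863.
P(Species=sp4) = 0.214 + 0.134 + 0.029 = 0.377; P(Habitat=wetland | Species=sp4) = 0.029/0.377 = 0.07692.
Difference = 0.2017.

0.2017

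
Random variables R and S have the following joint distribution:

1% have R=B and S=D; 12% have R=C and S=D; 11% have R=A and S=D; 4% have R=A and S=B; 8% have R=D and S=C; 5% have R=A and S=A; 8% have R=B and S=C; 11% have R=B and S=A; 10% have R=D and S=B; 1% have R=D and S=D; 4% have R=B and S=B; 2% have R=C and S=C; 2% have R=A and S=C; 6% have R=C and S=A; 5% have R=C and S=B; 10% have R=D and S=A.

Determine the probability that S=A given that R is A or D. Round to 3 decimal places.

0.294

P(R=A) = 0.05 + 0.04 + 0.02 + 0.11 = 0.22.
P(R=D) = 0.10 + 0.10 + 0.08 + 0.01 = 0.29.
P(R ∈ {A, D}) = 0.22 + 0.29 = 0.51; P(S=A, R ∈ {A, D}) = 0.05 + 0.10 = 0.15.
P(S=A | R ∈ {A, D}) = 0.15/0.51 = 0.294.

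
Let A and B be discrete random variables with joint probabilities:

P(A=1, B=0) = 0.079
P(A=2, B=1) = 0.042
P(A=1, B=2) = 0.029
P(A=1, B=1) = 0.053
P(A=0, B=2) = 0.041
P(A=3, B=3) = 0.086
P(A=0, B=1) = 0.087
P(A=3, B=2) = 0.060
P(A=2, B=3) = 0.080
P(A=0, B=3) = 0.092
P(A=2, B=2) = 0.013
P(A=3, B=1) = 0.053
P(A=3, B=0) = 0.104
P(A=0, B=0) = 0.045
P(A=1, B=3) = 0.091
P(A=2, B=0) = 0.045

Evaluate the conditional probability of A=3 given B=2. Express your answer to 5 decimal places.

P(B=2) = 0.041 + 0.029 + 0.013 + 0.060 = 0.143.
P(A=3 | B=2) = 0.060/0.143 = 0.41958.

0.41958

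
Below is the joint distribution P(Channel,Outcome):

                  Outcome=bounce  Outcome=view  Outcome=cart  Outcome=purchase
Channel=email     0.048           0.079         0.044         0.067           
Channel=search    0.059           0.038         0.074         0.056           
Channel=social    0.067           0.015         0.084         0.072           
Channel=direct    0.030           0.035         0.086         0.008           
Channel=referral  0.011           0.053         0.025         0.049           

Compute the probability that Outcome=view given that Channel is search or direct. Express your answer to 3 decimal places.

0.189

P(Channel=search) = 0.059 + 0.038 + 0.074 + 0.056 = 0.227.
P(Channel=direct) = 0.030 + 0.035 + 0.086 + 0.008 = 0.159.
P(Channel ∈ {search, direct}) = 0.227 + 0.159 = 0.386; P(Outcome=view, Channel ∈ {search, direct}) = 0.038 + 0.035 = 0.073.
P(Outcome=view | Channel ∈ {search, direct}) = 0.073/0.386 = 0.189.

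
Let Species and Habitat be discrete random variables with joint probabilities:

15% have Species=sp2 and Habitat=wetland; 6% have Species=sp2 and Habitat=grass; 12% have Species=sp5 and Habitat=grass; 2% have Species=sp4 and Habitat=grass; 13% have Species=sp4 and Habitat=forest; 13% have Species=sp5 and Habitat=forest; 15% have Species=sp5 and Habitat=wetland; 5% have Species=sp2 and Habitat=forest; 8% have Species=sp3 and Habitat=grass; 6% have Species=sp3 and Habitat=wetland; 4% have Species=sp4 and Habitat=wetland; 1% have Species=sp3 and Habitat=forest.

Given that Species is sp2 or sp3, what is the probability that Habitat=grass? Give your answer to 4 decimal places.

0.3415

P(Species=sp2) = 0.05 + 0.06 + 0.15 = 0.26.
P(Species=sp3) = 0.01 + 0.08 + 0.06 = 0.15.
P(Species ∈ {sp2, sp3}) = 0.26 + 0.15 = 0.41; P(Habitat=grass, Species ∈ {sp2, sp3}) = 0.06 + 0.08 = 0.14.
P(Habitat=grass | Species ∈ {sp2, sp3}) = 0.14/0.41 = 0.3415.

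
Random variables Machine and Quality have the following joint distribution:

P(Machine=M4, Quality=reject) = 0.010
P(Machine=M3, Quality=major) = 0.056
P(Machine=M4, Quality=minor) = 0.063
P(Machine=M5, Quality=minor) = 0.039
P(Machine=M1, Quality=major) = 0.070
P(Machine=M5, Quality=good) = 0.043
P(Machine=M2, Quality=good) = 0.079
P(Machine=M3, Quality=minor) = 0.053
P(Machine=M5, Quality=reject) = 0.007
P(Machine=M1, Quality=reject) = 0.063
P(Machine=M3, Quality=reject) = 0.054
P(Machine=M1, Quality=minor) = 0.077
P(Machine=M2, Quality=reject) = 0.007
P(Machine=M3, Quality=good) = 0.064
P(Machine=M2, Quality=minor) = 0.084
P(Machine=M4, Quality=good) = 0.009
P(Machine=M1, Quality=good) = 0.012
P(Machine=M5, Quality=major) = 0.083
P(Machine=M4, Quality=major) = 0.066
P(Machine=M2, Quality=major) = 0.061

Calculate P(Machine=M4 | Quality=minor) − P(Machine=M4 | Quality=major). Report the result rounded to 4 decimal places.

0.0029

P(Quality=minor) = 0.077 + 0.084 + 0.053 + 0.063 + 0.039 = 0.316; P(Machine=M4 | Quality=minor) = 0.063/0.316 = 0.19937.
P(Quality=major) = 0.070 + 0.061 + 0.056 + 0.066 + 0.083 = 0.336; P(Machine=M4 | Quality=major) = 0.066/0.336 = 0.19643.
Difference = 0.0029.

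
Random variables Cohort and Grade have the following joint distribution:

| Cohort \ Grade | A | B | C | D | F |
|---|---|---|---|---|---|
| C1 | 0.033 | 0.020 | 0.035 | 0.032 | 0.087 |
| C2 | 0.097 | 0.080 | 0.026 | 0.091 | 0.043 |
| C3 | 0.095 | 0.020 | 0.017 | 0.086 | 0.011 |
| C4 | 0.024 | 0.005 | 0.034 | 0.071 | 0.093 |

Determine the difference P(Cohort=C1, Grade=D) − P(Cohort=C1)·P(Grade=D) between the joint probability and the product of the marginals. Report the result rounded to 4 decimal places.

P(Cohort=C1) = 0.033 + 0.020 + 0.035 + 0.032 + 0.087 = 0.207.
P(Grade=D) = 0.032 + 0.091 + 0.086 + 0.071 = 0.280.
P(Cohort=C1, Grade=D) − P(Cohort=C1)P(Grade=D) = 0.032 − 0.207×0.280 = -0.0260.

-0.0260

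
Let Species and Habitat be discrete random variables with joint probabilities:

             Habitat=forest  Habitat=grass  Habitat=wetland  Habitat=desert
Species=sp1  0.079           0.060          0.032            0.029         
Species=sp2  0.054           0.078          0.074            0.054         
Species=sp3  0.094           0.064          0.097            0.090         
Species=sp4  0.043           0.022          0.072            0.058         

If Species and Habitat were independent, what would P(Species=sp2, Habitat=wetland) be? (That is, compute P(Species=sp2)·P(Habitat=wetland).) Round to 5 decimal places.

0.07150

P(Species=sp2) = 0.054 + 0.078 + 0.074 + 0.054 = 0.260.
P(Habitat=wetland) = 0.032 + 0.074 + 0.097 + 0.072 = 0.275.
Product: 0.260 × 0.275 = 0.07150.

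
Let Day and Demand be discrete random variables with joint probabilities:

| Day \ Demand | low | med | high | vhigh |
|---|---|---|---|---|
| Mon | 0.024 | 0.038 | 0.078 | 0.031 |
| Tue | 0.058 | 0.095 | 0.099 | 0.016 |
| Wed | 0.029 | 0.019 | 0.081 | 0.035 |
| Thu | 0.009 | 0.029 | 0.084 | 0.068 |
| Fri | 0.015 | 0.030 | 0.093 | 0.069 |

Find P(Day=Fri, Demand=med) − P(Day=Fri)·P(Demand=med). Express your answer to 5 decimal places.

-0.01368

P(Day=Fri) = 0.015 + 0.030 + 0.093 + 0.069 = 0.207.
P(Demand=med) = 0.038 + 0.095 + 0.019 + 0.029 + 0.030 = 0.211.
P(Day=Fri, Demand=med) − P(Day=Fri)P(Demand=med) = 0.030 − 0.207×0.211 = -0.01368.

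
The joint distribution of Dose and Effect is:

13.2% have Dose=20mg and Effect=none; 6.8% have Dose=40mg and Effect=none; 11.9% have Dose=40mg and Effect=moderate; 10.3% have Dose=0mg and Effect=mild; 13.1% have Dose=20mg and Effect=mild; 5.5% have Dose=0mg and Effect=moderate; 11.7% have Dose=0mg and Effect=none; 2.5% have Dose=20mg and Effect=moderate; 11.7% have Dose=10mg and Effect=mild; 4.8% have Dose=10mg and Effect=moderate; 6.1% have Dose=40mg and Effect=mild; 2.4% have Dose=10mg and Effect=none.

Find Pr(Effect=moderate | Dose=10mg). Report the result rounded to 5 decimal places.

0.25397

P(Dose=10mg) = 0.024 + 0.117 + 0.048 = 0.189.
P(Effect=moderate | Dose=10mg) = 0.048/0.189 = 0.25397.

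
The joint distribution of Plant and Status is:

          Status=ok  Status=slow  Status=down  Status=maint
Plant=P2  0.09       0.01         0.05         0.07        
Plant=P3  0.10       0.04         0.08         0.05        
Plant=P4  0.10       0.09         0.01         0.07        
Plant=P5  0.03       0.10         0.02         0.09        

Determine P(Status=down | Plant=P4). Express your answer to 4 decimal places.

P(Plant=P4) = 0.10 + 0.09 + 0.01 + 0.07 = 0.27.
P(Status=down | Plant=P4) = 0.01/0.27 = 0.0370.

0.0370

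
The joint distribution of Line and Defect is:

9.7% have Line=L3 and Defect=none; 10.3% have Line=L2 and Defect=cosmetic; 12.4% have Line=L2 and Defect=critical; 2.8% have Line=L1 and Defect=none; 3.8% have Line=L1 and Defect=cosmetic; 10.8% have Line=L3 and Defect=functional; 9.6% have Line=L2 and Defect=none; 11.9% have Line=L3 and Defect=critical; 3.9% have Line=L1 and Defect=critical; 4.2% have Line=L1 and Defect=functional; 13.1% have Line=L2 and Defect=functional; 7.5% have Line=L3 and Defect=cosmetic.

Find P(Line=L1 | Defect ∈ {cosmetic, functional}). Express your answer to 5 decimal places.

P(Defect=cosmetic) = 0.038 + 0.103 + 0.075 = 0.216.
P(Defect=functional) = 0.042 + 0.131 + 0.108 = 0.281.
P(Defect ∈ {cosmetic, functional}) = 0.216 + 0.281 = 0.497; P(Line=L1, Defect ∈ {cosmetic, functional}) = 0.038 + 0.042 = 0.080.
P(Line=L1 | Defect ∈ {cosmetic, functional}) = 0.080/0.497 = 0.16097.

0.16097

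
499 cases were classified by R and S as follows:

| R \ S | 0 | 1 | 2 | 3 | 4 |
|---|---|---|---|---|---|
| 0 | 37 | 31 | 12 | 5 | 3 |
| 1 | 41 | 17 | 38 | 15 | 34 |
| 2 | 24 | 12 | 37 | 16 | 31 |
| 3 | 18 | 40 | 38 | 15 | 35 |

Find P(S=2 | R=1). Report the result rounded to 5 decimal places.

Total with R=1: 41 + 17 + 38 + 15 + 34 = 145.
P(S=2 | R=1) = 38/145 = 0.26207.

0.26207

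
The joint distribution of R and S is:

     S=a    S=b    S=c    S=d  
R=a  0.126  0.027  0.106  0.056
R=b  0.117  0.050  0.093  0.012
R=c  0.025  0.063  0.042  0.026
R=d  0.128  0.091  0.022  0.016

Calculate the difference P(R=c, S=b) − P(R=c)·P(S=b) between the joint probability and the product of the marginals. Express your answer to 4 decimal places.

P(R=c) = 0.025 + 0.063 + 0.042 + 0.026 = 0.156.
P(S=b) = 0.027 + 0.050 + 0.063 + 0.091 = 0.231.
P(R=c, S=b) − P(R=c)P(S=b) = 0.063 − 0.156×0.231 = 0.0270.

0.0270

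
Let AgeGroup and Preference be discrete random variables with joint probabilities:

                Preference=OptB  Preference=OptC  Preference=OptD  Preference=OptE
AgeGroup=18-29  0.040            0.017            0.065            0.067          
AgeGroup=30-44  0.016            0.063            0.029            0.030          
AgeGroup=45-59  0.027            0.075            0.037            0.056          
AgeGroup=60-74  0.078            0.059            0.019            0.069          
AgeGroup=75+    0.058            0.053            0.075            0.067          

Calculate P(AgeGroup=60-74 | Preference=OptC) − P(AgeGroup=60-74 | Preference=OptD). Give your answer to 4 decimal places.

P(Preference=OptC) = 0.017 + 0.063 + 0.075 + 0.059 + 0.053 = 0.267; P(AgeGroup=60-74 | Preference=OptC) = 0.059/0.267 = 0.22097.
P(Preference=OptD) = 0.065 + 0.029 + 0.037 + 0.019 + 0.075 = 0.225; P(AgeGroup=60-74 | Preference=OptD) = 0.019/0.225 = 0.08444.
Difference = 0.1365.

0.1365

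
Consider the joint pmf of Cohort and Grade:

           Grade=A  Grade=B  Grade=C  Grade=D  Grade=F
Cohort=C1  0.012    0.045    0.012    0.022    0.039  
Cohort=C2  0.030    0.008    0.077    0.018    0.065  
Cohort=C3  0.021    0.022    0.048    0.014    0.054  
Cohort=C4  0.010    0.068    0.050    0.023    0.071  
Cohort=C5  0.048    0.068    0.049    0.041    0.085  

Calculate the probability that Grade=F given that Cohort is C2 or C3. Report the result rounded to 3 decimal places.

P(Cohort=C2) = 0.030 + 0.008 + 0.077 + 0.018 + 0.065 = 0.198.
P(Cohort=C3) = 0.021 + 0.022 + 0.048 + 0.014 + 0.054 = 0.159.
P(Cohort ∈ {C2, C3}) = 0.198 + 0.159 = 0.357; P(Grade=F, Cohort ∈ {C2, C3}) = 0.065 + 0.054 = 0.119.
P(Grade=F | Cohort ∈ {C2, C3}) = 0.119/0.357 = 0.333.

0.333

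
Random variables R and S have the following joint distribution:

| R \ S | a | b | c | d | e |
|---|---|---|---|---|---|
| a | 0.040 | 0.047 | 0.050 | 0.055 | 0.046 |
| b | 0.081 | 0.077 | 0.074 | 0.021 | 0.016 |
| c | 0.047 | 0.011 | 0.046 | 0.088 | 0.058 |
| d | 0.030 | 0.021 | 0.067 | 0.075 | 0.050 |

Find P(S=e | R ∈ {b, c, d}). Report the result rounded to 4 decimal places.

0.1627

P(R=b) = 0.081 + 0.077 + 0.074 + 0.021 + 0.016 = 0.269.
P(R=c) = 0.047 + 0.011 + 0.046 + 0.088 + 0.058 = 0.250.
P(R=d) = 0.030 + 0.021 + 0.067 + 0.075 + 0.050 = 0.243.
P(R ∈ {b, c, d}) = 0.269 + 0.250 + 0.243 = 0.762; P(S=e, R ∈ {b, c, d}) = 0.016 + 0.058 + 0.050 = 0.124.
P(S=e | R ∈ {b, c, d}) = 0.124/0.762 = 0.1627.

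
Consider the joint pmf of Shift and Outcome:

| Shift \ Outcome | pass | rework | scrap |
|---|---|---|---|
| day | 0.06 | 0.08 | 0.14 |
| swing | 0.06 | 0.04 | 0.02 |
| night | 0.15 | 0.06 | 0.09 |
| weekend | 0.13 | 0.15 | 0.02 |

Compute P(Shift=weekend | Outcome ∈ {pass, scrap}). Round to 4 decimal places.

0.2239

P(Outcome=pass) = 0.06 + 0.06 + 0.15 + 0.13 = 0.40.
P(Outcome=scrap) = 0.14 + 0.02 + 0.09 + 0.02 = 0.27.
P(Outcome ∈ {pass, scrap}) = 0.40 + 0.27 = 0.67; P(Shift=weekend, Outcome ∈ {pass, scrap}) = 0.13 + 0.02 = 0.15.
P(Shift=weekend | Outcome ∈ {pass, scrap}) = 0.15/0.67 = 0.2239.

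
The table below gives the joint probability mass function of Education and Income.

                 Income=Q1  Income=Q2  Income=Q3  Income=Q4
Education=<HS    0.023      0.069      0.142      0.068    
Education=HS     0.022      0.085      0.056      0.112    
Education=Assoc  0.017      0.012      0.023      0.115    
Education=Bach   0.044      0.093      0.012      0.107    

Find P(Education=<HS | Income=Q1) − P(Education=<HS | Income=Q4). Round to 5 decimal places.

0.04783

P(Income=Q1) = 0.023 + 0.022 + 0.017 + 0.044 = 0.106; P(Education=<HS | Income=Q1) = 0.023/0.106 = 0.216981.
P(Income=Q4) = 0.068 + 0.112 + 0.115 + 0.107 = 0.402; P(Education=<HS | Income=Q4) = 0.068/0.402 = 0.169154.
Difference = 0.04783.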